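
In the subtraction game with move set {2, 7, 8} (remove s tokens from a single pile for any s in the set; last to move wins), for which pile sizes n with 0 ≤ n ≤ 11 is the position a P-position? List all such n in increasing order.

0, 1, 4, 5, 10

Compute g(0), g(1), … for moves {2, 7, 8}:
g(0) = mex{} = 0
g(1) = mex{} = 0
g(2) = mex{0} = 1
g(3) = mex{0} = 1
g(4) = mex{1} = 0
g(5) = mex{1} = 0
g(6) = mex{0} = 1
g(7) = mex{0} = 1
g(8) = mex{0,1} = 2
g(9) = mex{0,1} = 2
g(10) = mex{1,2} = 0
g(11) = mex{0,1,2} = 3
The P-positions (g = 0) in 0..11 are 0, 1, 4, 5, 10.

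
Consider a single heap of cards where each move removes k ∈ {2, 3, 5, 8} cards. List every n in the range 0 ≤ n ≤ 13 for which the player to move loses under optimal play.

0, 1, 7, 11

Compute g(0), g(1), … for moves {2, 3, 5, 8}:
k:     0  1  2  3  4  5  6  7  8  9 10 11 12 13
g(k):  0  0  1  1  2  2  3  0  4  1  3  0  4  1
The P-positions (g = 0) in 0..13 are 0, 1, 7, 11.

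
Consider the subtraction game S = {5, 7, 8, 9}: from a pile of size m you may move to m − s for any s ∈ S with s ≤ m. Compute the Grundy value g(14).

Build the Grundy sequence with g(k) = mex{g(k−s) : s ∈ {5, 7, 8, 9}, s ≤ k}:
k:     0  1  2  3  4  5  6  7  8  9 10 11 12 13 14
g(k):  0  0  0  0  0  1  1  1  1  1  2  2  2  2  0
So g(14) = 0.

0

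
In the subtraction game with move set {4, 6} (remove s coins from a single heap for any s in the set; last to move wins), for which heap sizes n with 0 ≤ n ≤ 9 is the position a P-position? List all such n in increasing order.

0, 1, 2, 3

Grundy values for subtraction set {4, 6}:
g(0) = mex{} = 0
g(1) = mex{} = 0
g(2) = mex{} = 0
g(3) = mex{} = 0
g(4) = mex{0} = 1
g(5) = mex{0} = 1
g(6) = mex{0} = 1
g(7) = mex{0} = 1
g(8) = mex{0,1} = 2
g(9) = mex{0,1} = 2
The P-positions (g = 0) in 0..9 are 0, 1, 2, 3.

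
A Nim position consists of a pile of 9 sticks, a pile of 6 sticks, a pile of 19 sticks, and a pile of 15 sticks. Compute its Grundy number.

19

Compute the nim-sum pairwise:
9 ^ 6 = 15
15 ^ 19 = 28
28 ^ 15 = 19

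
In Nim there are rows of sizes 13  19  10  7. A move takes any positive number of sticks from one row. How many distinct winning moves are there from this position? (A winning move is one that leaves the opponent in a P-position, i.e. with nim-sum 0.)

1

In binary:
  01101  (13)
  10011  (19)
  01010  (10)
  00111  (7)
  -----
  10011  (19)
The overall nim-sum is X = 19. A row of size p has a winning move iff p XOR X < p (reduce it to p XOR X).
  13: 13 XOR 19 = 30 ≥ 13 — no move.
  19: 19 XOR 19 = 0 < 19 — winning move (to 0).
  10: 10 XOR 19 = 25 ≥ 10 — no move.
  7: 7 XOR 19 = 20 ≥ 7 — no move.
That gives 1 winning move.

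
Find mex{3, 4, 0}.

1

0 is in the set but 1 is not, so the mex is 1.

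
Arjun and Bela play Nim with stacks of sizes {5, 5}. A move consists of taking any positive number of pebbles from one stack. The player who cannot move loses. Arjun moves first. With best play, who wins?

Bela wins

Compute the nim-sum pairwise:
5 ⊕ 5 = 0
The nim-sum is 0, so this is a P-position: the player to move is in a losing position under optimal play; Arjun is about to move from it and so loses — Bela wins.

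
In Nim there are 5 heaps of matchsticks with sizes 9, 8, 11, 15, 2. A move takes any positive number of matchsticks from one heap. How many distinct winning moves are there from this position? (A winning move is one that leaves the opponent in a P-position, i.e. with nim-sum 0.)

Bitwise XOR of the heap sizes:
  1001  (9)
  1000  (8)
  1011  (11)
  1111  (15)
  0010  (2)
  ----
  0111  (7)
The overall nim-sum is X = 7. A heap of size p has a winning move iff p XOR X < p (reduce it to p XOR X).
  9: 9 XOR 7 = 14 ≥ 9 — no move.
  8: 8 XOR 7 = 15 ≥ 8 — no move.
  11: 11 XOR 7 = 12 ≥ 11 — no move.
  15: 15 XOR 7 = 8 < 15 — winning move (to 8).
  2: 2 XOR 7 = 5 ≥ 2 — no move.
That gives 1 winning move.

1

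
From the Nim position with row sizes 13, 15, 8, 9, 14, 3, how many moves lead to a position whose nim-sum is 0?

Compute the nim-sum pairwise:
13 XOR 15 = 2
2 XOR 8 = 10
10 XOR 9 = 3
3 XOR 14 = 13
13 XOR 3 = 14
The overall nim-sum is X = 14. A row of size p has a winning move iff p XOR X < p (reduce it to p XOR X).
  13: 13 XOR 14 = 3 < 13 — winning move (to 3).
  15: 15 XOR 14 = 1 < 15 — winning move (to 1).
  8: 8 XOR 14 = 6 < 8 — winning move (to 6).
  9: 9 XOR 14 = 7 < 9 — winning move (to 7).
  14: 14 XOR 14 = 0 < 14 — winning move (to 0).
  3: 3 XOR 14 = 13 ≥ 3 — no move.
That gives 5 winning moves.

5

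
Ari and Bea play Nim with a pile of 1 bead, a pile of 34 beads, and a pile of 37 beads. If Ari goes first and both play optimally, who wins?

Ari wins

Compute the nim-sum pairwise:
1 ⊕ 34 = 35
35 ⊕ 37 = 6
The nim-sum is 6 ≠ 0, so this is an N-position: the player to move can win; Ari has a winning move.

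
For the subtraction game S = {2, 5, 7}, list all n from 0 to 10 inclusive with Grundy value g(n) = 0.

0, 1, 4, 10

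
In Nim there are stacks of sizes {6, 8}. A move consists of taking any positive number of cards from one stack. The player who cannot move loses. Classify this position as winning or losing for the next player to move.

Nim-sum: 6 XOR 8 = 14.
The nim-sum is 14 ≠ 0, so this is an N-position: the player to move can win.

Winning position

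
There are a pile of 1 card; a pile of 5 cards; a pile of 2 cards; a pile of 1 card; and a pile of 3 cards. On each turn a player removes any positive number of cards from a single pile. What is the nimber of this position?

4

Compute the nim-sum pairwise:
1 ^ 5 = 4
4 ^ 2 = 6
6 ^ 1 = 7
7 ^ 3 = 4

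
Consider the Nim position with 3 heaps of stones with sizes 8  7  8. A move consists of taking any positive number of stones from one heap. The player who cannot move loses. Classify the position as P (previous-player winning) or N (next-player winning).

N-position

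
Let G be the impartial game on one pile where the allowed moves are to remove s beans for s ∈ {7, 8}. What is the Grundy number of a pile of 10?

Compute g(0), g(1), … for moves {7, 8}:
g(0) = mex{} = 0
g(1) = mex{} = 0
g(2) = mex{} = 0
g(3) = mex{} = 0
g(4) = mex{} = 0
g(5) = mex{} = 0
g(6) = mex{} = 0
g(7) = mex{0} = 1
g(8) = mex{0} = 1
g(9) = mex{0} = 1
g(10) = mex{0} = 1
So g(10) = 1.

1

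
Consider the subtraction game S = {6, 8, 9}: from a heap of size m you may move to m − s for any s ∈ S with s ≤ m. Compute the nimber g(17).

0

Build the Grundy sequence with g(k) = mex{g(k−s) : s ∈ {6, 8, 9}, s ≤ k}:
k:     0  1  2  3  4  5  6  7  8  9 10 11 12 13 14 15 16 17
g(k):  0  0  0  0  0  0  1  1  1  1  1  1  2  2  2  0  0  0
So g(17) = 0.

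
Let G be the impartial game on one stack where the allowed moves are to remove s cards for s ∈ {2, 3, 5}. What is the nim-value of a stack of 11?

Compute g(0), g(1), … for moves {2, 3, 5}:
g(0) = mex{} = 0
g(1) = mex{} = 0
g(2) = mex{0} = 1
g(3) = mex{0} = 1
g(4) = mex{0,1} = 2
g(5) = mex{0,1} = 2
g(6) = mex{0,1,2} = 3
g(7) = mex{1,2} = 0
g(8) = mex{1,2,3} = 0
g(9) = mex{0,2,3} = 1
g(10) = mex{0,2} = 1
g(11) = mex{0,1,3} = 2
So g(11) = 2.

2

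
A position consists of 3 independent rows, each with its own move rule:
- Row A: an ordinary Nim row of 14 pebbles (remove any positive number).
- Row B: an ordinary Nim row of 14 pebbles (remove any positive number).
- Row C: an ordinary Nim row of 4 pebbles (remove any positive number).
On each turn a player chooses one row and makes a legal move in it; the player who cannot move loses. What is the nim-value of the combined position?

4

Row A is a plain Nim row of size 14, so its Grundy value is 14.
Row B is a plain Nim row of size 14, so its Grundy value is 14.
Row C is a plain Nim row of size 4, so its Grundy value is 4.
The value of a disjunctive sum is the nim-sum of the parts.
Combined value = 14 ⊕ 14 ⊕ 4 = 4.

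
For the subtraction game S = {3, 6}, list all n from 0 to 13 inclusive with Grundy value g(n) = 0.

Grundy values for subtraction set {3, 6}:
k:     0  1  2  3  4  5  6  7  8  9 10 11 12 13
g(k):  0  0  0  1  1  1  2  2  2  0  0  0  1  1
The P-positions (g = 0) in 0..13 are 0, 1, 2, 9, 10, 11.

0, 1, 2, 9, 10, 11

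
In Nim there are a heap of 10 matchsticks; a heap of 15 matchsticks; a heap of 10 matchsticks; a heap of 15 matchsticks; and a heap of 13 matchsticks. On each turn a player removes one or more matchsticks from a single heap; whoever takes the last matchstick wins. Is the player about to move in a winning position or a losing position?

Bitwise XOR of the heap sizes:
  1010  (10)
  1111  (15)
  1010  (10)
  1111  (15)
  1101  (13)
  ----
  1101  (13)
The nim-sum is 13 ≠ 0, so this is an N-position: the player to move can win.

Winning position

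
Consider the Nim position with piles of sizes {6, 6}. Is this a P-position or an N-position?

P-position

Nim-sum: 6 ^ 6 = 0.
The nim-sum is 0, so this is a P-position: the player to move is in a losing position under optimal play.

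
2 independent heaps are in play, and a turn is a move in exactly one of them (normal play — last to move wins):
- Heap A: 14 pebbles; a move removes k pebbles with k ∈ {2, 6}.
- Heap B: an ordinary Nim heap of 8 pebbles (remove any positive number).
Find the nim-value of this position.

9

Grundy values for heap A (subtraction set {2, 6}):
g(0) = mex{} = 0
g(1) = mex{} = 0
g(2) = mex{0} = 1
g(3) = mex{0} = 1
g(4) = mex{1} = 0
g(5) = mex{1} = 0
g(6) = mex{0} = 1
g(7) = mex{0} = 1
g(8) = mex{1} = 0
g(9) = mex{1} = 0
g(10) = mex{0} = 1
g(11) = mex{0} = 1
g(12) = mex{1} = 0
g(13) = mex{1} = 0
g(14) = mex{0} = 1
So g(14) = 1.
Heap B is a plain Nim heap of size 8, so its Grundy value is 8.
The value of a disjunctive sum is the nim-sum of the parts.
Combined value = 1 XOR 8 = 9.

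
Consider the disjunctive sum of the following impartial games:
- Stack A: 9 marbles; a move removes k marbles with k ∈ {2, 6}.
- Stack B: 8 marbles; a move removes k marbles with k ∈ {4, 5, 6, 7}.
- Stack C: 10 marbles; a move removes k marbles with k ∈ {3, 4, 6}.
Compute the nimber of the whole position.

2

Grundy values for stack A (subtraction set {2, 6}):
k:     0  1  2  3  4  5  6  7  8  9
g(k):  0  0  1  1  0  0  1  1  0  0
So g(9) = 0.
Build the Grundy sequence for stack B with g(k) = mex{g(k−s) : s ∈ {4, 5, 6, 7}, s ≤ k}:
g(0) = mex{} = 0
g(1) = mex{} = 0
g(2) = mex{} = 0
g(3) = mex{} = 0
g(4) = mex{0} = 1
g(5) = mex{0} = 1
g(6) = mex{0} = 1
g(7) = mex{0} = 1
g(8) = mex{0,1} = 2
So g(8) = 2.
Build the Grundy sequence for stack C with g(k) = mex{g(k−s) : s ∈ {3, 4, 6}, s ≤ k}:
k:     0  1  2  3  4  5  6  7  8  9 10
g(k):  0  0  0  1  1  1  2  2  2  0  0
So g(10) = 0.
The value of a disjunctive sum is the nim-sum of the parts.
Combined value = 0 XOR 2 XOR 0 = 2.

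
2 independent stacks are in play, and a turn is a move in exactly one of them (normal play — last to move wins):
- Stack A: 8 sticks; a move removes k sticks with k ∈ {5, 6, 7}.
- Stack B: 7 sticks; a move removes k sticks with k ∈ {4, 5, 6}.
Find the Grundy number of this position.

For stack A, compute g(0), g(1), … with moves {5, 6, 7}:
g(0) = mex{} = 0
g(1) = mex{} = 0
g(2) = mex{} = 0
g(3) = mex{} = 0
g(4) = mex{} = 0
g(5) = mex{0} = 1
g(6) = mex{0} = 1
g(7) = mex{0} = 1
g(8) = mex{0} = 1
So g(8) = 1.
Build the Grundy sequence for stack B with g(k) = mex{g(k−s) : s ∈ {4, 5, 6}, s ≤ k}:
k:     0  1  2  3  4  5  6  7
g(k):  0  0  0  0  1  1  1  1
So g(7) = 1.
By the Sprague-Grundy theorem, the Grundy value of a sum of independent games is the XOR of the component values.
Combined value = 1 XOR 1 = 0.

0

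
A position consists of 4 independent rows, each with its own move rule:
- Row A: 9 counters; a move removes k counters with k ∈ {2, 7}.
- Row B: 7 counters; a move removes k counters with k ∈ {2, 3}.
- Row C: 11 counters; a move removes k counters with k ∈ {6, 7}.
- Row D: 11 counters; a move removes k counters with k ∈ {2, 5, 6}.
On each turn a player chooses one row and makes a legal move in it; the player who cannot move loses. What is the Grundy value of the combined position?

0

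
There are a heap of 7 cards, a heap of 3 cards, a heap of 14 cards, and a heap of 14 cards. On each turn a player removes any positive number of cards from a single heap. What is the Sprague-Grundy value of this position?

4

Compute the nim-sum pairwise:
7 ⊕ 3 = 4
4 ⊕ 14 = 10
10 ⊕ 14 = 4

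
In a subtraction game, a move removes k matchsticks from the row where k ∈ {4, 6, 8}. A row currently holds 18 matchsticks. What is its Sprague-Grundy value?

1

Grundy values for subtraction set {4, 6, 8}:
k:     0  1  2  3  4  5  6  7  8  9 10 11 12 13 14 15 16 17 18
g(k):  0  0  0  0  1  1  1  1  2  2  2  2  0  0  0  0  1  1  1
So g(18) = 1.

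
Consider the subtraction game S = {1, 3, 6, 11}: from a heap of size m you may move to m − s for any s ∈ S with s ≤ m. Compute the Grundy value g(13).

2

Compute g(0), g(1), … for moves {1, 3, 6, 11}:
k:     0  1  2  3  4  5  6  7  8  9 10 11 12 13
g(k):  0  1  0  1  0  1  2  3  2  0  1  3  4  2
So g(13) = 2.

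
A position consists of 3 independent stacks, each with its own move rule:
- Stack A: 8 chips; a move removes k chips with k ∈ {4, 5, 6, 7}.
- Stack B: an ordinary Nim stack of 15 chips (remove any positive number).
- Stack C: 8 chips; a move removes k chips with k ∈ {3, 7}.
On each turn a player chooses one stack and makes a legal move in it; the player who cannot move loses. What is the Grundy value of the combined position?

15

For stack A, compute g(0), g(1), … with moves {4, 5, 6, 7}:
g(0) = mex{} = 0
g(1) = mex{} = 0
g(2) = mex{} = 0
g(3) = mex{} = 0
g(4) = mex{0} = 1
g(5) = mex{0} = 1
g(6) = mex{0} = 1
g(7) = mex{0} = 1
g(8) = mex{0,1} = 2
So g(8) = 2.
Stack B is a plain Nim stack of size 15, so its Grundy value is 15.
Build the Grundy sequence for stack C with g(k) = mex{g(k−s) : s ∈ {3, 7}, s ≤ k}:
g(0) = mex{} = 0
g(1) = mex{} = 0
g(2) = mex{} = 0
g(3) = mex{0} = 1
g(4) = mex{0} = 1
g(5) = mex{0} = 1
g(6) = mex{1} = 0
g(7) = mex{0,1} = 2
g(8) = mex{0,1} = 2
So g(8) = 2.
By the Sprague-Grundy theorem, the Grundy value of a sum of independent games is the XOR of the component values.
Combined value = 2 ⊕ 15 ⊕ 2 = 15.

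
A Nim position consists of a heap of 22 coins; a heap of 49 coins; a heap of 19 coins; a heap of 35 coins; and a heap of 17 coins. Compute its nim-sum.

6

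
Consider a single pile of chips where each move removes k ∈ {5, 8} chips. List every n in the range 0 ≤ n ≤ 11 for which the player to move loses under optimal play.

0, 1, 2, 3, 4

Grundy values for subtraction set {5, 8}:
k:     0  1  2  3  4  5  6  7  8  9 10 11
g(k):  0  0  0  0  0  1  1  1  1  1  2  2
The P-positions (g = 0) in 0..11 are 0, 1, 2, 3, 4.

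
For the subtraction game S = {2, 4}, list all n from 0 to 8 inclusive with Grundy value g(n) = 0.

0, 1, 6, 7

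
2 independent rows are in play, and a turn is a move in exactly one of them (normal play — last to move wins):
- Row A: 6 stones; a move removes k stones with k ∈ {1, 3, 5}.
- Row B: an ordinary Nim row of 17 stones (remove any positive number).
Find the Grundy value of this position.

17

Grundy values for row A (subtraction set {1, 3, 5}):
k:     0  1  2  3  4  5  6
g(k):  0  1  0  1  0  1  0
So g(6) = 0.
Row B is a plain Nim row of size 17, so its Grundy value is 17.
The value of a disjunctive sum is the nim-sum of the parts.
Combined value = 0 ⊕ 17 = 17.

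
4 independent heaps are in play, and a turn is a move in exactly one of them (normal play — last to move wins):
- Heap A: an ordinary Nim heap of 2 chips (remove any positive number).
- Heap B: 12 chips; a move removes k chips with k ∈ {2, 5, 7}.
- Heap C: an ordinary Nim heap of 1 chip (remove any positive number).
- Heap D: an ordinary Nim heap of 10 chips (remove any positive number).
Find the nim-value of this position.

Heap A is a plain Nim heap of size 2, so its Grundy value is 2.
Build the Grundy sequence for heap B with g(k) = mex{g(k−s) : s ∈ {2, 5, 7}, s ≤ k}:
g(0) = mex{} = 0
g(1) = mex{} = 0
g(2) = mex{0} = 1
g(3) = mex{0} = 1
g(4) = mex{1} = 0
g(5) = mex{0,1} = 2
g(6) = mex{0} = 1
g(7) = mex{0,1,2} = 3
g(8) = mex{0,1} = 2
g(9) = mex{0,1,3} = 2
g(10) = mex{1,2} = 0
g(11) = mex{0,1,2} = 3
g(12) = mex{0,2,3} = 1
So g(12) = 1.
Heap C is a plain Nim heap of size 1, so its Grundy value is 1.
Heap D is a plain Nim heap of size 10, so its Grundy value is 10.
By the Sprague-Grundy theorem, the Grundy value of a sum of independent games is the XOR of the component values.
Combined value = 2 ⊕ 1 ⊕ 1 ⊕ 10 = 8.

8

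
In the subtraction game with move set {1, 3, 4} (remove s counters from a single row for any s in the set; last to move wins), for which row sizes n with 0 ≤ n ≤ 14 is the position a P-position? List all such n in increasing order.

0, 2, 7, 9, 14

Build the Grundy sequence with g(k) = mex{g(k−s) : s ∈ {1, 3, 4}, s ≤ k}:
g(0) = mex{} = 0
g(1) = mex{0} = 1
g(2) = mex{1} = 0
g(3) = mex{0} = 1
g(4) = mex{0,1} = 2
g(5) = mex{0,1,2} = 3
g(6) = mex{0,1,3} = 2
g(7) = mex{1,2} = 0
g(8) = mex{0,2,3} = 1
g(9) = mex{1,2,3} = 0
g(10) = mex{0,2} = 1
g(11) = mex{0,1} = 2
g(12) = mex{0,1,2} = 3
g(13) = mex{0,1,3} = 2
g(14) = mex{1,2} = 0
The P-positions (g = 0) in 0..14 are 0, 2, 7, 9, 14.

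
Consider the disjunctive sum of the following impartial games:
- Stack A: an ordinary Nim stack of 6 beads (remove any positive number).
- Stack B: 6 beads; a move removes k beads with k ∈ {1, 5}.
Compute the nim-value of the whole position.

6

Stack A is a plain Nim stack of size 6, so its Grundy value is 6.
Grundy values for stack B (subtraction set {1, 5}):
k:     0  1  2  3  4  5  6
g(k):  0  1  0  1  0  1  0
So g(6) = 0.
By the Sprague-Grundy theorem, the Grundy value of a sum of independent games is the XOR of the component values.
Combined value = 6 XOR 0 = 6.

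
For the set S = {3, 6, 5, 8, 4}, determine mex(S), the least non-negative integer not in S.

0

0 is not in the set, so the mex is 0.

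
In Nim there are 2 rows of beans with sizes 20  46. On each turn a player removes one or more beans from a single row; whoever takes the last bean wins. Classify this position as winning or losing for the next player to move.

Bitwise XOR of the heap sizes:
  010100  (20)
  101110  (46)
  ------
  111010  (58)
The nim-sum is 58 ≠ 0, so this is an N-position: the player to move can win.

Winning position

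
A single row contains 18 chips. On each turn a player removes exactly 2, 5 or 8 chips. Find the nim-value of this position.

2

Build the Grundy sequence with g(k) = mex{g(k−s) : s ∈ {2, 5, 8}, s ≤ k}:
k:     0  1  2  3  4  5  6  7  8  9 10 11 12 13 14 15 16 17 18
g(k):  0  0  1  1  0  2  1  0  2  1  0  0  1  1  0  2  1  0  2
So g(18) = 2.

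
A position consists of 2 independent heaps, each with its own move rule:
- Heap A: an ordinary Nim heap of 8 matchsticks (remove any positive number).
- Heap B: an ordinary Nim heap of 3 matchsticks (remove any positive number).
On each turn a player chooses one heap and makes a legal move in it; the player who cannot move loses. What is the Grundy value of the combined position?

11

Heap A is a plain Nim heap of size 8, so its Grundy value is 8.
Heap B is a plain Nim heap of size 3, so its Grundy value is 3.
The value of a disjunctive sum is the nim-sum of the parts.
Combined value = 8 ⊕ 3 = 11.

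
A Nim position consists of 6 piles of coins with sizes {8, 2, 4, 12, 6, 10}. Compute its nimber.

14

Compute the nim-sum pairwise:
8 ^ 2 = 10
10 ^ 4 = 14
14 ^ 12 = 2
2 ^ 6 = 4
4 ^ 10 = 14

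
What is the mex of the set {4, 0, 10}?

0 is in the set but 1 is not, so the mex is 1.

1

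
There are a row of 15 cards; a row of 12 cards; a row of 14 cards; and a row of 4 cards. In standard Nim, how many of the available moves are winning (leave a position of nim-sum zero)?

Compute the nim-sum pairwise:
15 ^ 12 = 3
3 ^ 14 = 13
13 ^ 4 = 9
The overall nim-sum is X = 9. A row of size p has a winning move iff p XOR X < p (reduce it to p XOR X).
  15: 15 XOR 9 = 6 < 15 — winning move (to 6).
  12: 12 XOR 9 = 5 < 12 — winning move (to 5).
  14: 14 XOR 9 = 7 < 14 — winning move (to 7).
  4: 4 XOR 9 = 13 ≥ 4 — no move.
That gives 3 winning moves.

3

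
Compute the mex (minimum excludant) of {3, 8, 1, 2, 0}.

4

The values 0, 1, 2, 3 are all present; 4 is the first non-negative integer missing from the set.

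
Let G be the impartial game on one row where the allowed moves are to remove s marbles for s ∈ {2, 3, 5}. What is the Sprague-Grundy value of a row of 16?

1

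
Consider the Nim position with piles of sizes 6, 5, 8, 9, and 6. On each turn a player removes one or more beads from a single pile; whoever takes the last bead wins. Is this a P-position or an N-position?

Write each in binary and XOR column by column:
  0110  (6)
  0101  (5)
  1000  (8)
  1001  (9)
  0110  (6)
  ----
  0100  (4)
The nim-sum is 4 ≠ 0, so this is an N-position: the player to move can win.

N-position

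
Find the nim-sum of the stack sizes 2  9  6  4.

9

In binary:
  0010  (2)
  1001  (9)
  0110  (6)
  0100  (4)
  ----
  1001  (9)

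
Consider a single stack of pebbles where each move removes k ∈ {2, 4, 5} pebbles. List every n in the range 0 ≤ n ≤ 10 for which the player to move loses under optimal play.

0, 1, 7, 8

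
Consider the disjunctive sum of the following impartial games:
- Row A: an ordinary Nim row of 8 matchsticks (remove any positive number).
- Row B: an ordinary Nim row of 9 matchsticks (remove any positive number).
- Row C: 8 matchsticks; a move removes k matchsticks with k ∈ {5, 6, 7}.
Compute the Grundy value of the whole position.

Row A is a plain Nim row of size 8, so its Grundy value is 8.
Row B is a plain Nim row of size 9, so its Grundy value is 9.
For row C, compute g(0), g(1), … with moves {5, 6, 7}:
k:     0  1  2  3  4  5  6  7  8
g(k):  0  0  0  0  0  1  1  1  1
So g(8) = 1.
By the Sprague-Grundy theorem, the Grundy value of a sum of independent games is the XOR of the component values.
Combined value = 8 ⊕ 9 ⊕ 1 = 0.

0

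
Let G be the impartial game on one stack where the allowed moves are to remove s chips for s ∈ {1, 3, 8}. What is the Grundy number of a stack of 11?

0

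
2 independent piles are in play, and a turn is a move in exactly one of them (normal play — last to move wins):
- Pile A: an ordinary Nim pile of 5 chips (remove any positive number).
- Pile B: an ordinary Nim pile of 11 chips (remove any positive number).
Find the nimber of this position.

14

Pile A is a plain Nim pile of size 5, so its Grundy value is 5.
Pile B is a plain Nim pile of size 11, so its Grundy value is 11.
By the Sprague-Grundy theorem, the Grundy value of a sum of independent games is the XOR of the component values.
Combined value = 5 XOR 11 = 14.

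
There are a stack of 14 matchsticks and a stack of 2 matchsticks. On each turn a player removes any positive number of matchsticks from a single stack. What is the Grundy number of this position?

12

Write each in binary and XOR column by column:
  1110  (14)
  0010  (2)
  ----
  1100  (12)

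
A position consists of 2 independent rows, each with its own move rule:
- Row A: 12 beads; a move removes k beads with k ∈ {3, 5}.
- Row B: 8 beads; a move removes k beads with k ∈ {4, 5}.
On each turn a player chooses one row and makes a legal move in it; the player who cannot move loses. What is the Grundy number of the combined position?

3

Grundy values for row A (subtraction set {3, 5}):
g(0) = mex{} = 0
g(1) = mex{} = 0
g(2) = mex{} = 0
g(3) = mex{0} = 1
g(4) = mex{0} = 1
g(5) = mex{0} = 1
g(6) = mex{0,1} = 2
g(7) = mex{0,1} = 2
g(8) = mex{1} = 0
g(9) = mex{1,2} = 0
g(10) = mex{1,2} = 0
g(11) = mex{0,2} = 1
g(12) = mex{0,2} = 1
So g(12) = 1.
For row B, compute g(0), g(1), … with moves {4, 5}:
g(0) = mex{} = 0
g(1) = mex{} = 0
g(2) = mex{} = 0
g(3) = mex{} = 0
g(4) = mex{0} = 1
g(5) = mex{0} = 1
g(6) = mex{0} = 1
g(7) = mex{0} = 1
g(8) = mex{0,1} = 2
So g(8) = 2.
The value of a disjunctive sum is the nim-sum of the parts.
Combined value = 1 XOR 2 = 3.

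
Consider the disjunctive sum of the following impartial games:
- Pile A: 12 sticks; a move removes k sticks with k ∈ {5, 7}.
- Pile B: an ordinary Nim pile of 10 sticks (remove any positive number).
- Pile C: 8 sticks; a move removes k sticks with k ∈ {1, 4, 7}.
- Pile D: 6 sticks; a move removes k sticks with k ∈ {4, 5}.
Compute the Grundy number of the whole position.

For pile A, compute g(0), g(1), … with moves {5, 7}:
k:     0  1  2  3  4  5  6  7  8  9 10 11 12
g(k):  0  0  0  0  0  1  1  1  1  1  2  2  0
So g(12) = 0.
Pile B is a plain Nim pile of size 10, so its Grundy value is 10.
Build the Grundy sequence for pile C with g(k) = mex{g(k−s) : s ∈ {1, 4, 7}, s ≤ k}:
g(0) = mex{} = 0
g(1) = mex{0} = 1
g(2) = mex{1} = 0
g(3) = mex{0} = 1
g(4) = mex{0,1} = 2
g(5) = mex{1,2} = 0
g(6) = mex{0} = 1
g(7) = mex{0,1} = 2
g(8) = mex{1,2} = 0
So g(8) = 0.
For pile D, compute g(0), g(1), … with moves {4, 5}:
k:     0  1  2  3  4  5  6
g(k):  0  0  0  0  1  1  1
So g(6) = 1.
By the Sprague-Grundy theorem, the Grundy value of a sum of independent games is the XOR of the component values.
Combined value = 0 ⊕ 10 ⊕ 0 ⊕ 1 = 11.

11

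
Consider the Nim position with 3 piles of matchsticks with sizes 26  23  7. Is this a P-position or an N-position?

N-position

Compute the nim-sum pairwise:
26 ^ 23 = 13
13 ^ 7 = 10
The nim-sum is 10 ≠ 0, so this is an N-position: the player to move can win.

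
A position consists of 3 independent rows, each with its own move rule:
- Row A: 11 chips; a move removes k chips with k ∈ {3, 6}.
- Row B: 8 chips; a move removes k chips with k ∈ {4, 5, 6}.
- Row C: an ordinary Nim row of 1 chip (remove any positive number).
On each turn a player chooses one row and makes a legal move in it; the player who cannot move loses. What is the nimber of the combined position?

Grundy values for row A (subtraction set {3, 6}):
g(0) = mex{} = 0
g(1) = mex{} = 0
g(2) = mex{} = 0
g(3) = mex{0} = 1
g(4) = mex{0} = 1
g(5) = mex{0} = 1
g(6) = mex{0,1} = 2
g(7) = mex{0,1} = 2
g(8) = mex{0,1} = 2
g(9) = mex{1,2} = 0
g(10) = mex{1,2} = 0
g(11) = mex{1,2} = 0
So g(11) = 0.
For row B, compute g(0), g(1), … with moves {4, 5, 6}:
g(0) = mex{} = 0
g(1) = mex{} = 0
g(2) = mex{} = 0
g(3) = mex{} = 0
g(4) = mex{0} = 1
g(5) = mex{0} = 1
g(6) = mex{0} = 1
g(7) = mex{0} = 1
g(8) = mex{0,1} = 2
So g(8) = 2.
Row C is a plain Nim row of size 1, so its Grundy value is 1.
The value of a disjunctive sum is the nim-sum of the parts.
Combined value = 0 XOR 2 XOR 1 = 3.

3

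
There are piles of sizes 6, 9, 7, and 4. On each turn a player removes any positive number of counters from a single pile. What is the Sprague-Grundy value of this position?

12

Write each in binary and XOR column by column:
  0110  (6)
  1001  (9)
  0111  (7)
  0100  (4)
  ----
  1100  (12)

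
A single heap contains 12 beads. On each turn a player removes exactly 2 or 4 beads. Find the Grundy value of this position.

0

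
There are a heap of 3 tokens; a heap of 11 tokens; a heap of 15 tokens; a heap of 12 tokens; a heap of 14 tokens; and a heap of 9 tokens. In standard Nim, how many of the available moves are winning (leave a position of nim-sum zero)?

5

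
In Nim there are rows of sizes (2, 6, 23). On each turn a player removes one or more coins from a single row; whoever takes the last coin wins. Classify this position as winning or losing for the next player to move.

Winning position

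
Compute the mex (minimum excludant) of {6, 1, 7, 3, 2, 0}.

4

The values 0, 1, 2, 3 are all present; 4 is the first non-negative integer missing from the set.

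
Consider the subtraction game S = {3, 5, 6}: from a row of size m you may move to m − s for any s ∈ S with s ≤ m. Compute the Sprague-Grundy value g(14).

Build the Grundy sequence with g(k) = mex{g(k−s) : s ∈ {3, 5, 6}, s ≤ k}:
k:     0  1  2  3  4  5  6  7  8  9 10 11 12 13 14
g(k):  0  0  0  1  1  1  2  2  2  0  0  0  1  1  1
So g(14) = 1.

1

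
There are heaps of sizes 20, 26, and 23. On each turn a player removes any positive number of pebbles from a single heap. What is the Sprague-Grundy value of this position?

25

Bitwise XOR of the heap sizes:
  10100  (20)
  11010  (26)
  10111  (23)
  -----
  11001  (25)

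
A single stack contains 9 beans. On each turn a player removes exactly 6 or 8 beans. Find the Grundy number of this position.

1

Grundy values for subtraction set {6, 8}:
k:     0  1  2  3  4  5  6  7  8  9
g(k):  0  0  0  0  0  0  1  1  1  1
So g(9) = 1.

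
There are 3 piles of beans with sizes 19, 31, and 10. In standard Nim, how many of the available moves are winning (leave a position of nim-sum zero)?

Nim-sum: 19 ^ 31 ^ 10 = 6.
The overall nim-sum is X = 6. A pile of size p has a winning move iff p XOR X < p (reduce it to p XOR X).
  19: 19 XOR 6 = 21 ≥ 19 — no move.
  31: 31 XOR 6 = 25 < 31 — winning move (to 25).
  10: 10 XOR 6 = 12 ≥ 10 — no move.
That gives 1 winning move.

1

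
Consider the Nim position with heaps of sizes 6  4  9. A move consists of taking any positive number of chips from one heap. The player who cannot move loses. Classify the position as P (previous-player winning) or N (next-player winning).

N-position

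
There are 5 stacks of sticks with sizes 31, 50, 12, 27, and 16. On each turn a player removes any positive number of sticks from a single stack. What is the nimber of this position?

42

Compute the nim-sum pairwise:
31 ⊕ 50 = 45
45 ⊕ 12 = 33
33 ⊕ 27 = 58
58 ⊕ 16 = 42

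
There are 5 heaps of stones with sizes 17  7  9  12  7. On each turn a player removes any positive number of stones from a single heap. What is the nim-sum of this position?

Nim-sum: 17 XOR 7 XOR 9 XOR 12 XOR 7 = 20.

20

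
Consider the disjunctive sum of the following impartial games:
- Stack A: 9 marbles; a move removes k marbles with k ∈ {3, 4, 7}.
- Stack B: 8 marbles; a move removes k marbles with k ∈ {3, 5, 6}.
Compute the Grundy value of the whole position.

1

Build the Grundy sequence for stack A with g(k) = mex{g(k−s) : s ∈ {3, 4, 7}, s ≤ k}:
g(0) = mex{} = 0
g(1) = mex{} = 0
g(2) = mex{} = 0
g(3) = mex{0} = 1
g(4) = mex{0} = 1
g(5) = mex{0} = 1
g(6) = mex{0,1} = 2
g(7) = mex{0,1} = 2
g(8) = mex{0,1} = 2
g(9) = mex{0,1,2} = 3
So g(9) = 3.
Build the Grundy sequence for stack B with g(k) = mex{g(k−s) : s ∈ {3, 5, 6}, s ≤ k}:
g(0) = mex{} = 0
g(1) = mex{} = 0
g(2) = mex{} = 0
g(3) = mex{0} = 1
g(4) = mex{0} = 1
g(5) = mex{0} = 1
g(6) = mex{0,1} = 2
g(7) = mex{0,1} = 2
g(8) = mex{0,1} = 2
So g(8) = 2.
By the Sprague-Grundy theorem, the Grundy value of a sum of independent games is the XOR of the component values.
Combined value = 3 XOR 2 = 1.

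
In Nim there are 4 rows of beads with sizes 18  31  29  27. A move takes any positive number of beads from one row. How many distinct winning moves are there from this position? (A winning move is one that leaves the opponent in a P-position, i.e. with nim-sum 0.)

Bitwise XOR of the heap sizes:
  10010  (18)
  11111  (31)
  11101  (29)
  11011  (27)
  -----
  01011  (11)
The overall nim-sum is X = 11. A row of size p has a winning move iff p XOR X < p (reduce it to p XOR X).
  18: 18 XOR 11 = 25 ≥ 18 — no move.
  31: 31 XOR 11 = 20 < 31 — winning move (to 20).
  29: 29 XOR 11 = 22 < 29 — winning move (to 22).
  27: 27 XOR 11 = 16 < 27 — winning move (to 16).
That gives 3 winning moves.

3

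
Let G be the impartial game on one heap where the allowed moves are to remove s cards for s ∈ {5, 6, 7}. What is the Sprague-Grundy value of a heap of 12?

Grundy values for subtraction set {5, 6, 7}:
g(0) = mex{} = 0
g(1) = mex{} = 0
g(2) = mex{} = 0
g(3) = mex{} = 0
g(4) = mex{} = 0
g(5) = mex{0} = 1
g(6) = mex{0} = 1
g(7) = mex{0} = 1
g(8) = mex{0} = 1
g(9) = mex{0} = 1
g(10) = mex{0,1} = 2
g(11) = mex{0,1} = 2
g(12) = mex{1} = 0
So g(12) = 0.

0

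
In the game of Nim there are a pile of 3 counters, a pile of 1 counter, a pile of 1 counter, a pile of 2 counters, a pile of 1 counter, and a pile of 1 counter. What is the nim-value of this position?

1

Write each in binary and XOR column by column:
  11  (3)
  01  (1)
  01  (1)
  10  (2)
  01  (1)
  01  (1)
  --
  01  (1)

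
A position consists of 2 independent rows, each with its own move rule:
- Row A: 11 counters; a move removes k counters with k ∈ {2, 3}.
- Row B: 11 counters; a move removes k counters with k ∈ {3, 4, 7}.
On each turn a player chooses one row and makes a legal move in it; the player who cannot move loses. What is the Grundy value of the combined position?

0

Grundy values for row A (subtraction set {2, 3}):
k:     0  1  2  3  4  5  6  7  8  9 10 11
g(k):  0  0  1  1  2  0  0  1  1  2  0  0
So g(11) = 0.
Build the Grundy sequence for row B with g(k) = mex{g(k−s) : s ∈ {3, 4, 7}, s ≤ k}:
k:     0  1  2  3  4  5  6  7  8  9 10 11
g(k):  0  0  0  1  1  1  2  2  2  3  0  0
So g(11) = 0.
By the Sprague-Grundy theorem, the Grundy value of a sum of independent games is the XOR of the component values.
Combined value = 0 ⊕ 0 = 0.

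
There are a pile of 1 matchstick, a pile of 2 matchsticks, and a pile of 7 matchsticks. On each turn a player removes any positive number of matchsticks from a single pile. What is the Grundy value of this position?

Compute the nim-sum pairwise:
1 ^ 2 = 3
3 ^ 7 = 4

4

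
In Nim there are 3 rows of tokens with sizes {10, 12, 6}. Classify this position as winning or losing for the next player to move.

In binary:
  1010  (10)
  1100  (12)
  0110  (6)
  ----
  0000  (0)
The nim-sum is 0, so this is a P-position: the player to move is in a losing position under optimal play.

Losing position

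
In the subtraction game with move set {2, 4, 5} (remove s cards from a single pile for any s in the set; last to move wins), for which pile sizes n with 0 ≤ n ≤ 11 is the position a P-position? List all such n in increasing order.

0, 1, 7, 8

Build the Grundy sequence with g(k) = mex{g(k−s) : s ∈ {2, 4, 5}, s ≤ k}:
k:     0  1  2  3  4  5  6  7  8  9 10 11
g(k):  0  0  1  1  2  2  3  0  0  1  1  2
The P-positions (g = 0) in 0..11 are 0, 1, 7, 8.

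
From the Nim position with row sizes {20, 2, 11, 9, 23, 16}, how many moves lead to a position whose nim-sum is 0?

3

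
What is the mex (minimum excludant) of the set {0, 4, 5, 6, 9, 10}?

0 is in the set but 1 is not, so the mex is 1.

1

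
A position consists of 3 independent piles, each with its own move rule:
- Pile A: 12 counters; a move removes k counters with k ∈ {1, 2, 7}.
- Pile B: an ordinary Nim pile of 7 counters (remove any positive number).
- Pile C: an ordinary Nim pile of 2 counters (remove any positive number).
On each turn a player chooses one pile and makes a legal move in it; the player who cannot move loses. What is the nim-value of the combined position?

5

Build the Grundy sequence for pile A with g(k) = mex{g(k−s) : s ∈ {1, 2, 7}, s ≤ k}:
g(0) = mex{} = 0
g(1) = mex{0} = 1
g(2) = mex{0,1} = 2
g(3) = mex{1,2} = 0
g(4) = mex{0,2} = 1
g(5) = mex{0,1} = 2
g(6) = mex{1,2} = 0
g(7) = mex{0,2} = 1
g(8) = mex{0,1} = 2
g(9) = mex{1,2} = 0
g(10) = mex{0,2} = 1
g(11) = mex{0,1} = 2
g(12) = mex{1,2} = 0
So g(12) = 0.
Pile B is a plain Nim pile of size 7, so its Grundy value is 7.
Pile C is a plain Nim pile of size 2, so its Grundy value is 2.
The value of a disjunctive sum is the nim-sum of the parts.
Combined value = 0 ⊕ 7 ⊕ 2 = 5.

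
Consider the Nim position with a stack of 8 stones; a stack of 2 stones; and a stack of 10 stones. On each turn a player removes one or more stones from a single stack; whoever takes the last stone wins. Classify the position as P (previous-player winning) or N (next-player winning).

P-position

Compute the nim-sum pairwise:
8 ⊕ 2 = 10
10 ⊕ 10 = 0
The nim-sum is 0, so this is a P-position: the player to move is in a losing position under optimal play.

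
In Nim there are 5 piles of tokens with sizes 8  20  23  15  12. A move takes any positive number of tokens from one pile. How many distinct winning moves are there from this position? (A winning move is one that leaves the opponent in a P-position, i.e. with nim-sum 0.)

Compute the nim-sum pairwise:
8 ^ 20 = 28
28 ^ 23 = 11
11 ^ 15 = 4
4 ^ 12 = 8
The overall nim-sum is X = 8. A pile of size p has a winning move iff p XOR X < p (reduce it to p XOR X).
  8: 8 XOR 8 = 0 < 8 — winning move (to 0).
  20: 20 XOR 8 = 28 ≥ 20 — no move.
  23: 23 XOR 8 = 31 ≥ 23 — no move.
  15: 15 XOR 8 = 7 < 15 — winning move (to 7).
  12: 12 XOR 8 = 4 < 12 — winning move (to 4).
That gives 3 winning moves.

3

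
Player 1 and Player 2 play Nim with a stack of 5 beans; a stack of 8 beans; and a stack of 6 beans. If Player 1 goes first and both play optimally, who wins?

Compute the nim-sum pairwise:
5 XOR 8 = 13
13 XOR 6 = 11
The nim-sum is 11 ≠ 0, so this is an N-position: the player to move can win; Player 1 has a winning move.

Player 1 wins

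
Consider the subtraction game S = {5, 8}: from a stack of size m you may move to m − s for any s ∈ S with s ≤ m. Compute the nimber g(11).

2

Grundy values for subtraction set {5, 8}:
g(0) = mex{} = 0
g(1) = mex{} = 0
g(2) = mex{} = 0
g(3) = mex{} = 0
g(4) = mex{} = 0
g(5) = mex{0} = 1
g(6) = mex{0} = 1
g(7) = mex{0} = 1
g(8) = mex{0} = 1
g(9) = mex{0} = 1
g(10) = mex{0,1} = 2
g(11) = mex{0,1} = 2
So g(11) = 2.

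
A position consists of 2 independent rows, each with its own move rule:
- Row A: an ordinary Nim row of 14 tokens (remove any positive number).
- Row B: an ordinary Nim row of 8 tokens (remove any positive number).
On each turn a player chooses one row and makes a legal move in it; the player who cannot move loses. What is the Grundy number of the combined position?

Row A is a plain Nim row of size 14, so its Grundy value is 14.
Row B is a plain Nim row of size 8, so its Grundy value is 8.
The value of a disjunctive sum is the nim-sum of the parts.
Combined value = 14 XOR 8 = 6.

6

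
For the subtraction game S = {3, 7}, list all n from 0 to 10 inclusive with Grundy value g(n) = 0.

Grundy values for subtraction set {3, 7}:
g(0) = mex{} = 0
g(1) = mex{} = 0
g(2) = mex{} = 0
g(3) = mex{0} = 1
g(4) = mex{0} = 1
g(5) = mex{0} = 1
g(6) = mex{1} = 0
g(7) = mex{0,1} = 2
g(8) = mex{0,1} = 2
g(9) = mex{0} = 1
g(10) = mex{1,2} = 0
The P-positions (g = 0) in 0..10 are 0, 1, 2, 6, 10.

0, 1, 2, 6, 10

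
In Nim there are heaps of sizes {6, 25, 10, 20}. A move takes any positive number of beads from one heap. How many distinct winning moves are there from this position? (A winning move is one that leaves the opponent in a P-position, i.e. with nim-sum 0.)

Compute the nim-sum pairwise:
6 ^ 25 = 31
31 ^ 10 = 21
21 ^ 20 = 1
The overall nim-sum is X = 1. A heap of size p has a winning move iff p XOR X < p (reduce it to p XOR X).
  6: 6 XOR 1 = 7 ≥ 6 — no move.
  25: 25 XOR 1 = 24 < 25 — winning move (to 24).
  10: 10 XOR 1 = 11 ≥ 10 — no move.
  20: 20 XOR 1 = 21 ≥ 20 — no move.
That gives 1 winning move.

1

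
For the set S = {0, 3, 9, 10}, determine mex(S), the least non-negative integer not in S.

0 is in the set but 1 is not, so the mex is 1.

1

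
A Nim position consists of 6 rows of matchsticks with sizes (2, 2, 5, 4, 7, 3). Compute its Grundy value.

Nim-sum: 2 ⊕ 2 ⊕ 5 ⊕ 4 ⊕ 7 ⊕ 3 = 5.

5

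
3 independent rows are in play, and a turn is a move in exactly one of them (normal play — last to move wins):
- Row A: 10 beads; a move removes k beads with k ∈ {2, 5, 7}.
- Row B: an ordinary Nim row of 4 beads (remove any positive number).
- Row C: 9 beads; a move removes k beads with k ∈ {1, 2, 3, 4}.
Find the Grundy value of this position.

Grundy values for row A (subtraction set {2, 5, 7}):
g(0) = mex{} = 0
g(1) = mex{} = 0
g(2) = mex{0} = 1
g(3) = mex{0} = 1
g(4) = mex{1} = 0
g(5) = mex{0,1} = 2
g(6) = mex{0} = 1
g(7) = mex{0,1,2} = 3
g(8) = mex{0,1} = 2
g(9) = mex{0,1,3} = 2
g(10) = mex{1,2} = 0
So g(10) = 0.
Row B is a plain Nim row of size 4, so its Grundy value is 4.
Build the Grundy sequence for row C with g(k) = mex{g(k−s) : s ∈ {1, 2, 3, 4}, s ≤ k}:
g(0) = mex{} = 0
g(1) = mex{0} = 1
g(2) = mex{0,1} = 2
g(3) = mex{0,1,2} = 3
g(4) = mex{0,1,2,3} = 4
g(5) = mex{1,2,3,4} = 0
g(6) = mex{0,2,3,4} = 1
g(7) = mex{0,1,3,4} = 2
g(8) = mex{0,1,2,4} = 3
g(9) = mex{0,1,2,3} = 4
So g(9) = 4.
The value of a disjunctive sum is the nim-sum of the parts.
Combined value = 0 ⊕ 4 ⊕ 4 = 0.

0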